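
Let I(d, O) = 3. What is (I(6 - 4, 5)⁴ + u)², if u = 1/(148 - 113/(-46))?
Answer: 314325058609/47900241 ≈ 6562.1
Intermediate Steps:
u = 46/6921 (u = 1/(148 - 113*(-1/46)) = 1/(148 + 113/46) = 1/(6921/46) = 46/6921 ≈ 0.0066464)
(I(6 - 4, 5)⁴ + u)² = (3⁴ + 46/6921)² = (81 + 46/6921)² = (560647/6921)² = 314325058609/47900241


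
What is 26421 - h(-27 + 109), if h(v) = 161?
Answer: 26260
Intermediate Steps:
26421 - h(-27 + 109) = 26421 - 1*161 = 26421 - 161 = 26260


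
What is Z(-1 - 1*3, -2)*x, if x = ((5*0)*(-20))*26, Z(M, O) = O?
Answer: 0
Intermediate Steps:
x = 0 (x = (0*(-20))*26 = 0*26 = 0)
Z(-1 - 1*3, -2)*x = -2*0 = 0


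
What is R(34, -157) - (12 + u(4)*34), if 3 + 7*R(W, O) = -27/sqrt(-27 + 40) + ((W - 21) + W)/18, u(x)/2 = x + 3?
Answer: -8785/18 - 27*sqrt(13)/91 ≈ -489.13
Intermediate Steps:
u(x) = 6 + 2*x (u(x) = 2*(x + 3) = 2*(3 + x) = 6 + 2*x)
R(W, O) = -25/42 - 27*sqrt(13)/91 + W/63 (R(W, O) = -3/7 + (-27/sqrt(-27 + 40) + ((W - 21) + W)/18)/7 = -3/7 + (-27*sqrt(13)/13 + ((-21 + W) + W)*(1/18))/7 = -3/7 + (-27*sqrt(13)/13 + (-21 + 2*W)*(1/18))/7 = -3/7 + (-27*sqrt(13)/13 + (-7/6 + W/9))/7 = -3/7 + (-7/6 - 27*sqrt(13)/13 + W/9)/7 = -3/7 + (-1/6 - 27*sqrt(13)/91 + W/63) = -25/42 - 27*sqrt(13)/91 + W/63)
R(34, -157) - (12 + u(4)*34) = (-25/42 - 27*sqrt(13)/91 + (1/63)*34) - (12 + (6 + 2*4)*34) = (-25/42 - 27*sqrt(13)/91 + 34/63) - (12 + (6 + 8)*34) = (-1/18 - 27*sqrt(13)/91) - (12 + 14*34) = (-1/18 - 27*sqrt(13)/91) - (12 + 476) = (-1/18 - 27*sqrt(13)/91) - 1*488 = (-1/18 - 27*sqrt(13)/91) - 488 = -8785/18 - 27*sqrt(13)/91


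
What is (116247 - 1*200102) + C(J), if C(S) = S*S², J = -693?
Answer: -332896412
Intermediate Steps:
C(S) = S³
(116247 - 1*200102) + C(J) = (116247 - 1*200102) + (-693)³ = (116247 - 200102) - 332812557 = -83855 - 332812557 = -332896412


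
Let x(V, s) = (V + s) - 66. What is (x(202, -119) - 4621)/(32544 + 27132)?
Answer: -1151/14919 ≈ -0.077150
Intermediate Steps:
x(V, s) = -66 + V + s
(x(202, -119) - 4621)/(32544 + 27132) = ((-66 + 202 - 119) - 4621)/(32544 + 27132) = (17 - 4621)/59676 = -4604*1/59676 = -1151/14919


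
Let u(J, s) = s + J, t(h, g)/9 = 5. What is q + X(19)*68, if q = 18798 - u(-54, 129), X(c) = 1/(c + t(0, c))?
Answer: 299585/16 ≈ 18724.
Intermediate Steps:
t(h, g) = 45 (t(h, g) = 9*5 = 45)
u(J, s) = J + s
X(c) = 1/(45 + c) (X(c) = 1/(c + 45) = 1/(45 + c))
q = 18723 (q = 18798 - (-54 + 129) = 18798 - 1*75 = 18798 - 75 = 18723)
q + X(19)*68 = 18723 + 68/(45 + 19) = 18723 + 68/64 = 18723 + (1/64)*68 = 18723 + 17/16 = 299585/16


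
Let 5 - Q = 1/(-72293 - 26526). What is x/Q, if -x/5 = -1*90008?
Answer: 5559062845/61762 ≈ 90008.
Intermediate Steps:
Q = 494096/98819 (Q = 5 - 1/(-72293 - 26526) = 5 - 1/(-98819) = 5 - 1*(-1/98819) = 5 + 1/98819 = 494096/98819 ≈ 5.0000)
x = 450040 (x = -(-5)*90008 = -5*(-90008) = 450040)
x/Q = 450040/(494096/98819) = 450040*(98819/494096) = 5559062845/61762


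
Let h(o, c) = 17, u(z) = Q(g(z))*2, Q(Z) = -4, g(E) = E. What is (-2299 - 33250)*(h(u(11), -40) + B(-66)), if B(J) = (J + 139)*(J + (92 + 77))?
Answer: -267897264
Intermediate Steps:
u(z) = -8 (u(z) = -4*2 = -8)
B(J) = (139 + J)*(169 + J) (B(J) = (139 + J)*(J + 169) = (139 + J)*(169 + J))
(-2299 - 33250)*(h(u(11), -40) + B(-66)) = (-2299 - 33250)*(17 + (23491 + (-66)² + 308*(-66))) = -35549*(17 + (23491 + 4356 - 20328)) = -35549*(17 + 7519) = -35549*7536 = -267897264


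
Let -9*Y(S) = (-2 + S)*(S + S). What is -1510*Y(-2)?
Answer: 24160/9 ≈ 2684.4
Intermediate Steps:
Y(S) = -2*S*(-2 + S)/9 (Y(S) = -(-2 + S)*(S + S)/9 = -(-2 + S)*2*S/9 = -2*S*(-2 + S)/9)
-1510*Y(-2) = -3020*(-2)*(2 - 1*(-2))/9 = -3020*(-2)*(2 + 2)/9 = -3020*(-2)*4/9 = -1510*(-16/9) = 24160/9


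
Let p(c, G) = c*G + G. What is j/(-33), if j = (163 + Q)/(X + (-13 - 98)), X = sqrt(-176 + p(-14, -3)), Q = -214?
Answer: -1887/137038 - 17*I*sqrt(137)/137038 ≈ -0.01377 - 0.001452*I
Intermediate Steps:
p(c, G) = G + G*c (p(c, G) = G*c + G = G + G*c)
X = I*sqrt(137) (X = sqrt(-176 - 3*(1 - 14)) = sqrt(-176 - 3*(-13)) = sqrt(-176 + 39) = sqrt(-137) = I*sqrt(137) ≈ 11.705*I)
j = -51/(-111 + I*sqrt(137)) (j = (163 - 214)/(I*sqrt(137) + (-13 - 98)) = -51/(I*sqrt(137) - 111) = -51/(-111 + I*sqrt(137)) ≈ 0.45441 + 0.047916*I)
j/(-33) = (5661/12458 + 51*I*sqrt(137)/12458)/(-33) = (5661/12458 + 51*I*sqrt(137)/12458)*(-1/33) = -1887/137038 - 17*I*sqrt(137)/137038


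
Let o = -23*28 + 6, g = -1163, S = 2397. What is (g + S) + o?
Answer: 596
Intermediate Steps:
o = -638 (o = -644 + 6 = -638)
(g + S) + o = (-1163 + 2397) - 638 = 1234 - 638 = 596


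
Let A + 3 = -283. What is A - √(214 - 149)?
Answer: -286 - √65 ≈ -294.06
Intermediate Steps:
A = -286 (A = -3 - 283 = -286)
A - √(214 - 149) = -286 - √(214 - 149) = -286 - √65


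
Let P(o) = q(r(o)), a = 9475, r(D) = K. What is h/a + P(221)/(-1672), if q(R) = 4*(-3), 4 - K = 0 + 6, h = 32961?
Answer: 13806123/3960550 ≈ 3.4859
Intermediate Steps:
K = -2 (K = 4 - (0 + 6) = 4 - 1*6 = 4 - 6 = -2)
r(D) = -2
q(R) = -12
P(o) = -12
h/a + P(221)/(-1672) = 32961/9475 - 12/(-1672) = 32961*(1/9475) - 12*(-1/1672) = 32961/9475 + 3/418 = 13806123/3960550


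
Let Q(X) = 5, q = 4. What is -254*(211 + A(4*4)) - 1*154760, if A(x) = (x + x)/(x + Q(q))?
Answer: -4383562/21 ≈ -2.0874e+5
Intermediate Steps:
A(x) = 2*x/(5 + x) (A(x) = (x + x)/(x + 5) = (2*x)/(5 + x) = 2*x/(5 + x))
-254*(211 + A(4*4)) - 1*154760 = -254*(211 + 2*(4*4)/(5 + 4*4)) - 1*154760 = -254*(211 + 2*16/(5 + 16)) - 154760 = -254*(211 + 2*16/21) - 154760 = -254*(211 + 2*16*(1/21)) - 154760 = -254*(211 + 32/21) - 154760 = -254*4463/21 - 154760 = -1133602/21 - 154760 = -4383562/21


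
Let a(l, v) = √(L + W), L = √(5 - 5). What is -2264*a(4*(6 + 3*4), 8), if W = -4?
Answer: -4528*I ≈ -4528.0*I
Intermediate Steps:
L = 0 (L = √0 = 0)
a(l, v) = 2*I (a(l, v) = √(0 - 4) = √(-4) = 2*I)
-2264*a(4*(6 + 3*4), 8) = -4528*I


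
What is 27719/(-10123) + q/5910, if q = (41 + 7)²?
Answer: -441811/188135 ≈ -2.3484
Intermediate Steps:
q = 2304 (q = 48² = 2304)
27719/(-10123) + q/5910 = 27719/(-10123) + 2304/5910 = 27719*(-1/10123) + 2304*(1/5910) = -523/191 + 384/985 = -441811/188135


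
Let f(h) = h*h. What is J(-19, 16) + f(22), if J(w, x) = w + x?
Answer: 481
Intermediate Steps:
f(h) = h**2
J(-19, 16) + f(22) = (-19 + 16) + 22**2 = -3 + 484 = 481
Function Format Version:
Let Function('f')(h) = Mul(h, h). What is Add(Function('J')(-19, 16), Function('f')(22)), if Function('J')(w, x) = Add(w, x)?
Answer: 481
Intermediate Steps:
Function('f')(h) = Pow(h, 2)
Add(Function('J')(-19, 16), Function('f')(22)) = Add(Add(-19, 16), Pow(22, 2)) = Add(-3, 484) = 481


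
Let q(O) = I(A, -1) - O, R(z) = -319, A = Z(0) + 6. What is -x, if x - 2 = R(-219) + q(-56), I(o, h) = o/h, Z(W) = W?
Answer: 267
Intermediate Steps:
A = 6 (A = 0 + 6 = 6)
q(O) = -6 - O (q(O) = 6/(-1) - O = 6*(-1) - O = -6 - O)
x = -267 (x = 2 + (-319 + (-6 - 1*(-56))) = 2 + (-319 + (-6 + 56)) = 2 + (-319 + 50) = 2 - 269 = -267)
-x = -1*(-267) = 267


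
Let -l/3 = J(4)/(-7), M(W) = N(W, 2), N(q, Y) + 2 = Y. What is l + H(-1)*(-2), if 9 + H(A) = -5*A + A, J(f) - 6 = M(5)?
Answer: 88/7 ≈ 12.571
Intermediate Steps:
N(q, Y) = -2 + Y
M(W) = 0 (M(W) = -2 + 2 = 0)
J(f) = 6 (J(f) = 6 + 0 = 6)
H(A) = -9 - 4*A (H(A) = -9 + (-5*A + A) = -9 - 4*A)
l = 18/7 (l = -18/(-7) = -18*(-1)/7 = -3*(-6/7) = 18/7 ≈ 2.5714)
l + H(-1)*(-2) = 18/7 + (-9 - 4*(-1))*(-2) = 18/7 + (-9 + 4)*(-2) = 18/7 - 5*(-2) = 18/7 + 10 = 88/7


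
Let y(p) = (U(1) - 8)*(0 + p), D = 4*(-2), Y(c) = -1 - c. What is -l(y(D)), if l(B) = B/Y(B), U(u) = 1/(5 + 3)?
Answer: 63/64 ≈ 0.98438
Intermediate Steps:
U(u) = ⅛ (U(u) = 1/8 = ⅛)
D = -8
y(p) = -63*p/8 (y(p) = (⅛ - 8)*(0 + p) = -63*p/8)
l(B) = B/(-1 - B)
-l(y(D)) = -(-1)*(-63/8*(-8))/(1 - 63/8*(-8)) = -(-1)*63/(1 + 63) = -(-1)*63/64 = -1*(-63/64) = 63/64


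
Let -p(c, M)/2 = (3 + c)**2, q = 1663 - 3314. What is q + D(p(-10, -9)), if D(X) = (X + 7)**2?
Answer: 6630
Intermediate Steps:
q = -1651
p(c, M) = -2*(3 + c)**2
D(X) = (7 + X)**2
q + D(p(-10, -9)) = -1651 + (7 - 2*(3 - 10)**2)**2 = -1651 + (7 - 2*(-7)**2)**2 = -1651 + (7 - 2*49)**2 = -1651 + (7 - 98)**2 = -1651 + (-91)**2 = -1651 + 8281 = 6630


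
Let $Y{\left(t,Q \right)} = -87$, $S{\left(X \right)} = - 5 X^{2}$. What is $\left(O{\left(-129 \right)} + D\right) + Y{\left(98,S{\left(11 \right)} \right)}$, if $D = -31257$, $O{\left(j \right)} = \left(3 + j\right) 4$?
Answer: $-31848$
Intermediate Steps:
$O{\left(j \right)} = 12 + 4 j$
$\left(O{\left(-129 \right)} + D\right) + Y{\left(98,S{\left(11 \right)} \right)} = \left(\left(12 + 4 \left(-129\right)\right) - 31257\right) - 87 = \left(\left(12 - 516\right) - 31257\right) - 87 = \left(-504 - 31257\right) - 87 = -31761 - 87 = -31848$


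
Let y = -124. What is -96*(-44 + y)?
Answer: 16128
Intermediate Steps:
-96*(-44 + y) = -96*(-44 - 124) = -96*(-168) = 16128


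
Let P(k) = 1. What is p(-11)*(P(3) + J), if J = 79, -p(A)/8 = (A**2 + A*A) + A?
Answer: -147840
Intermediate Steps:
p(A) = -16*A**2 - 8*A (p(A) = -8*((A**2 + A*A) + A) = -8*((A**2 + A**2) + A) = -8*(2*A**2 + A) = -8*(A + 2*A**2) = -16*A**2 - 8*A)
p(-11)*(P(3) + J) = (-8*(-11)*(1 + 2*(-11)))*(1 + 79) = -8*(-11)*(1 - 22)*80 = -8*(-11)*(-21)*80 = -1848*80 = -147840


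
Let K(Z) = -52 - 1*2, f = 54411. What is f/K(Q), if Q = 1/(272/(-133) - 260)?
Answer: -18137/18 ≈ -1007.6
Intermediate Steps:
Q = -133/34852 (Q = 1/(272*(-1/133) - 260) = 1/(-272/133 - 260) = 1/(-34852/133) = -133/34852 ≈ -0.0038161)
K(Z) = -54 (K(Z) = -52 - 2 = -54)
f/K(Q) = 54411/(-54) = 54411*(-1/54) = -18137/18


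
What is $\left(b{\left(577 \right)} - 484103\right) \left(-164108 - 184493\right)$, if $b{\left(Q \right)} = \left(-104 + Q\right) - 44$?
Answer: $168609240074$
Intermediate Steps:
$b{\left(Q \right)} = -148 + Q$
$\left(b{\left(577 \right)} - 484103\right) \left(-164108 - 184493\right) = \left(\left(-148 + 577\right) - 484103\right) \left(-164108 - 184493\right) = \left(429 - 484103\right) \left(-348601\right) = \left(-483674\right) \left(-348601\right) = 168609240074$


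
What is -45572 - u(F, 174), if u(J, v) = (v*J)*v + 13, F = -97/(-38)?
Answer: -2334501/19 ≈ -1.2287e+5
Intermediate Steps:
F = 97/38 (F = -97*(-1/38) = 97/38 ≈ 2.5526)
u(J, v) = 13 + J*v² (u(J, v) = (J*v)*v + 13 = J*v² + 13 = 13 + J*v²)
-45572 - u(F, 174) = -45572 - (13 + (97/38)*174²) = -45572 - (13 + (97/38)*30276) = -45572 - (13 + 1468386/19) = -45572 - 1*1468633/19 = -45572 - 1468633/19 = -2334501/19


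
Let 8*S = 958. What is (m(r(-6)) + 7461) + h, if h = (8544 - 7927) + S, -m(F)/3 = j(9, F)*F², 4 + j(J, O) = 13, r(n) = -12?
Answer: 17239/4 ≈ 4309.8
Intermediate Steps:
S = 479/4 (S = (⅛)*958 = 479/4 ≈ 119.75)
j(J, O) = 9 (j(J, O) = -4 + 13 = 9)
m(F) = -27*F²
h = 2947/4 (h = (8544 - 7927) + 479/4 = 617 + 479/4 = 2947/4 ≈ 736.75)
(m(r(-6)) + 7461) + h = (-27*(-12)² + 7461) + 2947/4 = (-27*144 + 7461) + 2947/4 = (-3888 + 7461) + 2947/4 = 3573 + 2947/4 = 17239/4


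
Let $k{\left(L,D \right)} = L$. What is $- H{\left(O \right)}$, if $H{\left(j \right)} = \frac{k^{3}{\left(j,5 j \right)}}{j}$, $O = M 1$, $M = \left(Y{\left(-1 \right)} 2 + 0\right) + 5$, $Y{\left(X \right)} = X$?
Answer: $-9$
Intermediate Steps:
$M = 3$ ($M = \left(\left(-1\right) 2 + 0\right) + 5 = \left(-2 + 0\right) + 5 = -2 + 5 = 3$)
$O = 3$ ($O = 3 \cdot 1 = 3$)
$H{\left(j \right)} = j^{2}$ ($H{\left(j \right)} = \frac{j^{3}}{j} = j^{2}$)
$- H{\left(O \right)} = - 3^{2} = \left(-1\right) 9 = -9$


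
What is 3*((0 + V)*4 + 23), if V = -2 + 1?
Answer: 57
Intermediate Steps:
V = -1
3*((0 + V)*4 + 23) = 3*((0 - 1)*4 + 23) = 3*(-1*4 + 23) = 3*(-4 + 23) = 3*19 = 57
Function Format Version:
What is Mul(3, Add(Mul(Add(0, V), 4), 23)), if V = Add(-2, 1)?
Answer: 57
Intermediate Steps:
V = -1
Mul(3, Add(Mul(Add(0, V), 4), 23)) = Mul(3, Add(Mul(Add(0, -1), 4), 23)) = Mul(3, Add(Mul(-1, 4), 23)) = Mul(3, Add(-4, 23)) = Mul(3, 19) = 57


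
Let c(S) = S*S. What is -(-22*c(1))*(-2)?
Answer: -44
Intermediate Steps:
c(S) = S²
-(-22*c(1))*(-2) = -(-22*1²)*(-2) = -(-22*1)*(-2) = -(-22)*(-2) = -1*44 = -44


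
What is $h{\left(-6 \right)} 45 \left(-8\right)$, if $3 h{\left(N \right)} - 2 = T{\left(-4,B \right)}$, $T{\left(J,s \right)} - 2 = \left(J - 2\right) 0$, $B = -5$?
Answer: $-480$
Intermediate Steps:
$T{\left(J,s \right)} = 2$ ($T{\left(J,s \right)} = 2 + \left(J - 2\right) 0 = 2 + \left(-2 + J\right) 0 = 2 + 0 = 2$)
$h{\left(N \right)} = \frac{4}{3}$ ($h{\left(N \right)} = \frac{2}{3} + \frac{1}{3} \cdot 2 = \frac{2}{3} + \frac{2}{3} = \frac{4}{3}$)
$h{\left(-6 \right)} 45 \left(-8\right) = \frac{4}{3} \cdot 45 \left(-8\right) = 60 \left(-8\right) = -480$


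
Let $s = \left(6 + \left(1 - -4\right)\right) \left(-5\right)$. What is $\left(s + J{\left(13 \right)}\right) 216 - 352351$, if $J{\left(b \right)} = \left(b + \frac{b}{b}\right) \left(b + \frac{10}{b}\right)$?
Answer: $- \frac{4193707}{13} \approx -3.2259 \cdot 10^{5}$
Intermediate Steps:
$s = -55$ ($s = \left(6 + \left(1 + 4\right)\right) \left(-5\right) = \left(6 + 5\right) \left(-5\right) = 11 \left(-5\right) = -55$)
$J{\left(b \right)} = \left(1 + b\right) \left(b + \frac{10}{b}\right)$ ($J{\left(b \right)} = \left(b + 1\right) \left(b + \frac{10}{b}\right) = \left(1 + b\right) \left(b + \frac{10}{b}\right)$)
$\left(s + J{\left(13 \right)}\right) 216 - 352351 = \left(-55 + \left(10 + 13 + 13^{2} + \frac{10}{13}\right)\right) 216 - 352351 = \left(-55 + \left(10 + 13 + 169 + 10 \cdot \frac{1}{13}\right)\right) 216 - 352351 = \left(-55 + \left(10 + 13 + 169 + \frac{10}{13}\right)\right) 216 - 352351 = \left(-55 + \frac{2506}{13}\right) 216 - 352351 = \frac{1791}{13} \cdot 216 - 352351 = \frac{386856}{13} - 352351 = - \frac{4193707}{13}$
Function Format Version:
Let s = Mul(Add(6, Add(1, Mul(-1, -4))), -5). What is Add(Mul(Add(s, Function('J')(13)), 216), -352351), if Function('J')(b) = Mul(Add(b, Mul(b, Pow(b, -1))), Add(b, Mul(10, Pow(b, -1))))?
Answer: Rational(-4193707, 13) ≈ -3.2259e+5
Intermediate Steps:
s = -55 (s = Mul(Add(6, Add(1, 4)), -5) = Mul(Add(6, 5), -5) = Mul(11, -5) = -55)
Function('J')(b) = Mul(Add(1, b), Add(b, Mul(10, Pow(b, -1)))) (Function('J')(b) = Mul(Add(b, 1), Add(b, Mul(10, Pow(b, -1)))) = Mul(Add(1, b), Add(b, Mul(10, Pow(b, -1)))))
Add(Mul(Add(s, Function('J')(13)), 216), -352351) = Add(Mul(Add(-55, Add(10, 13, Pow(13, 2), Mul(10, Pow(13, -1)))), 216), -352351) = Add(Mul(Add(-55, Add(10, 13, 169, Mul(10, Rational(1, 13)))), 216), -352351) = Add(Mul(Add(-55, Add(10, 13, 169, Rational(10, 13))), 216), -352351) = Add(Mul(Add(-55, Rational(2506, 13)), 216), -352351) = Add(Mul(Rational(1791, 13), 216), -352351) = Add(Rational(386856, 13), -352351) = Rational(-4193707, 13)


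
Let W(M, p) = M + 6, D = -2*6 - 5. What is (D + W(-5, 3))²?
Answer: 256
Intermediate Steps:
D = -17 (D = -12 - 5 = -17)
W(M, p) = 6 + M
(D + W(-5, 3))² = (-17 + (6 - 5))² = (-17 + 1)² = (-16)² = 256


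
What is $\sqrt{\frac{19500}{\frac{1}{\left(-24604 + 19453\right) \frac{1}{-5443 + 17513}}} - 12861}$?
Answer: $\frac{3 i \sqrt{11864739}}{71} \approx 145.54 i$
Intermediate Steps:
$\sqrt{\frac{19500}{\frac{1}{\left(-24604 + 19453\right) \frac{1}{-5443 + 17513}}} - 12861} = \sqrt{\frac{19500}{\frac{1}{\left(-5151\right) \frac{1}{12070}}} - 12861} = \sqrt{\frac{19500}{\frac{1}{- \frac{303}{710}}} - 12861} = \sqrt{\frac{19500}{- \frac{710}{303}} - 12861} = \sqrt{19500 \left(- \frac{303}{710}\right) - 12861} = \sqrt{- \frac{590850}{71} - 12861} = \sqrt{- \frac{1503981}{71}} = \frac{3 i \sqrt{11864739}}{71}$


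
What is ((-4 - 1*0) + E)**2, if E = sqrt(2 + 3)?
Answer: (4 - sqrt(5))**2 ≈ 3.1115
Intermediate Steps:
E = sqrt(5) ≈ 2.2361
((-4 - 1*0) + E)**2 = ((-4 - 1*0) + sqrt(5))**2 = ((-4 + 0) + sqrt(5))**2 = (-4 + sqrt(5))**2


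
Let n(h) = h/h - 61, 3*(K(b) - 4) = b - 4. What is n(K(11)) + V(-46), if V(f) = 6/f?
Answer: -1383/23 ≈ -60.130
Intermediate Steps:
K(b) = 8/3 + b/3 (K(b) = 4 + (b - 4)/3 = 4 + (-4 + b)/3 = 4 + (-4/3 + b/3) = 8/3 + b/3)
n(h) = -60 (n(h) = 1 - 61 = -60)
n(K(11)) + V(-46) = -60 + 6/(-46) = -60 + 6*(-1/46) = -60 - 3/23 = -1383/23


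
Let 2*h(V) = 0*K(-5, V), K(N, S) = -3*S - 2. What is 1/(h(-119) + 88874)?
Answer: 1/88874 ≈ 1.1252e-5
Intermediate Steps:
K(N, S) = -2 - 3*S
h(V) = 0 (h(V) = (0*(-2 - 3*V))/2 = (½)*0 = 0)
1/(h(-119) + 88874) = 1/(0 + 88874) = 1/88874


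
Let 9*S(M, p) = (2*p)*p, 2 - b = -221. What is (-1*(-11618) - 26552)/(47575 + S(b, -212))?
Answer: -134406/518063 ≈ -0.25944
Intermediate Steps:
b = 223 (b = 2 - 1*(-221) = 2 + 221 = 223)
S(M, p) = 2*p²/9 (S(M, p) = ((2*p)*p)/9 = (2*p²)/9 = 2*p²/9)
(-1*(-11618) - 26552)/(47575 + S(b, -212)) = (-1*(-11618) - 26552)/(47575 + (2/9)*(-212)²) = (11618 - 26552)/(47575 + (2/9)*44944) = -14934/(47575 + 89888/9) = -14934/518063/9 = -14934*9/518063 = -134406/518063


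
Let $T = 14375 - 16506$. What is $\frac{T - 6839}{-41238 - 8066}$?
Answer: $\frac{4485}{24652} \approx 0.18193$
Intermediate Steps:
$T = -2131$ ($T = 14375 - 16506 = -2131$)
$\frac{T - 6839}{-41238 - 8066} = \frac{-2131 - 6839}{-41238 - 8066} = - \frac{8970}{-49304} = \left(-8970\right) \left(- \frac{1}{49304}\right) = \frac{4485}{24652}$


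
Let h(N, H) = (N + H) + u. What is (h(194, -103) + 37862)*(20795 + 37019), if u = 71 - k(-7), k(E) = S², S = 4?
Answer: 2197394512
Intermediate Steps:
k(E) = 16 (k(E) = 4² = 16)
u = 55 (u = 71 - 1*16 = 71 - 16 = 55)
h(N, H) = 55 + H + N (h(N, H) = (N + H) + 55 = (H + N) + 55 = 55 + H + N)
(h(194, -103) + 37862)*(20795 + 37019) = ((55 - 103 + 194) + 37862)*(20795 + 37019) = (146 + 37862)*57814 = 38008*57814 = 2197394512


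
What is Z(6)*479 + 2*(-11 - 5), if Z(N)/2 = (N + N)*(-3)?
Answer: -34520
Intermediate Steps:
Z(N) = -12*N (Z(N) = 2*((N + N)*(-3)) = 2*((2*N)*(-3)) = 2*(-6*N) = -12*N)
Z(6)*479 + 2*(-11 - 5) = -12*6*479 + 2*(-11 - 5) = -72*479 + 2*(-16) = -34488 - 32 = -34520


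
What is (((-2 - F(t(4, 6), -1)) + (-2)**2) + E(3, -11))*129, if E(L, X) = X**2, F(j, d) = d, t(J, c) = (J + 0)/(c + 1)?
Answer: 15996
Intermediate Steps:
t(J, c) = J/(1 + c)
(((-2 - F(t(4, 6), -1)) + (-2)**2) + E(3, -11))*129 = (((-2 - 1*(-1)) + (-2)**2) + (-11)**2)*129 = (((-2 + 1) + 4) + 121)*129 = ((-1 + 4) + 121)*129 = (3 + 121)*129 = 124*129 = 15996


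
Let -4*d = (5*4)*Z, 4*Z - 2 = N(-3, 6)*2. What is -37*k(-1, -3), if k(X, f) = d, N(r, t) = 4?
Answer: 925/2 ≈ 462.50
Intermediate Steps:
Z = 5/2 (Z = ½ + (4*2)/4 = ½ + (¼)*8 = ½ + 2 = 5/2 ≈ 2.5000)
d = -25/2 (d = -5*4*5/(4*2) = -5*5/2 = -¼*50 = -25/2 ≈ -12.500)
k(X, f) = -25/2
-37*k(-1, -3) = -37*(-25/2) = 925/2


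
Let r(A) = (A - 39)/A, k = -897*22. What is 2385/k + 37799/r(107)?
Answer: 13302310447/223652 ≈ 59478.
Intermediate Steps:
k = -19734
r(A) = (-39 + A)/A
2385/k + 37799/r(107) = 2385/(-19734) + 37799/(((-39 + 107)/107)) = 2385*(-1/19734) + 37799/(((1/107)*68)) = -795/6578 + 37799/(68/107) = -795/6578 + 37799*(107/68) = -795/6578 + 4044493/68 = 13302310447/223652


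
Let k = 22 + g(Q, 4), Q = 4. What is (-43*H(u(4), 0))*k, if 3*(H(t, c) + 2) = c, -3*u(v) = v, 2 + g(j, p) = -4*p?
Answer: 344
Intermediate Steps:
g(j, p) = -2 - 4*p
u(v) = -v/3
k = 4 (k = 22 + (-2 - 4*4) = 22 + (-2 - 16) = 22 - 18 = 4)
H(t, c) = -2 + c/3
(-43*H(u(4), 0))*k = -43*(-2 + (⅓)*0)*4 = -43*(-2 + 0)*4 = -43*(-2)*4 = 86*4 = 344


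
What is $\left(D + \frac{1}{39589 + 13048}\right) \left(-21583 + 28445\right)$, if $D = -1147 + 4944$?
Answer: $\frac{1371457778780}{52637} \approx 2.6055 \cdot 10^{7}$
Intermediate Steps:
$D = 3797$
$\left(D + \frac{1}{39589 + 13048}\right) \left(-21583 + 28445\right) = \left(3797 + \frac{1}{39589 + 13048}\right) \left(-21583 + 28445\right) = \left(3797 + \frac{1}{52637}\right) 6862 = \frac{199862690}{52637} \cdot 6862 = \frac{1371457778780}{52637}$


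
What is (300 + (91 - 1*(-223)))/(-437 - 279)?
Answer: -307/358 ≈ -0.85754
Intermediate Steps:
(300 + (91 - 1*(-223)))/(-437 - 279) = (300 + (91 + 223))/(-716) = (300 + 314)*(-1/716) = 614*(-1/716) = -307/358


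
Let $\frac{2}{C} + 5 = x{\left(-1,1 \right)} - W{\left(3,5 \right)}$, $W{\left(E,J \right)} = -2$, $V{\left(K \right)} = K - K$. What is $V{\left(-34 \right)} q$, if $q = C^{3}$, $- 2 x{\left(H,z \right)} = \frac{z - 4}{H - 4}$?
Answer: $0$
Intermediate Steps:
$V{\left(K \right)} = 0$
$x{\left(H,z \right)} = - \frac{-4 + z}{2 \left(-4 + H\right)}$ ($x{\left(H,z \right)} = - \frac{\left(z - 4\right) \frac{1}{H - 4}}{2} = - \frac{\left(-4 + z\right) \frac{1}{-4 + H}}{2} = - \frac{\frac{1}{-4 + H} \left(-4 + z\right)}{2} = - \frac{-4 + z}{2 \left(-4 + H\right)}$)
$C = - \frac{20}{33}$ ($C = \frac{2}{-5 + \left(\frac{4 - 1}{2 \left(-4 - 1\right)} - -2\right)} = \frac{2}{-5 + \left(\frac{4 - 1}{2 \left(-5\right)} + 2\right)} = \frac{2}{-5 + \left(\frac{1}{2} \left(- \frac{1}{5}\right) 3 + 2\right)} = \frac{2}{-5 + \left(- \frac{3}{10} + 2\right)} = \frac{2}{-5 + \frac{17}{10}} = \frac{2}{- \frac{33}{10}} = 2 \left(- \frac{10}{33}\right) = - \frac{20}{33} \approx -0.60606$)
$q = - \frac{8000}{35937}$ ($q = \left(- \frac{20}{33}\right)^{3} = - \frac{8000}{35937} \approx -0.22261$)
$V{\left(-34 \right)} q = 0 \left(- \frac{8000}{35937}\right) = 0$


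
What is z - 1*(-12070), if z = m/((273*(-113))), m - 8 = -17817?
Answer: 372365239/30849 ≈ 12071.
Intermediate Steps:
m = -17809 (m = 8 - 17817 = -17809)
z = 17809/30849 (z = -17809/(273*(-113)) = -17809/(-30849) = -17809*(-1/30849) = 17809/30849 ≈ 0.57730)
z - 1*(-12070) = 17809/30849 - 1*(-12070) = 17809/30849 + 12070 = 372365239/30849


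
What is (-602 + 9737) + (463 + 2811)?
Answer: 12409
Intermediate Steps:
(-602 + 9737) + (463 + 2811) = 9135 + 3274 = 12409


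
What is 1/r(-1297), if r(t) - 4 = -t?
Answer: 1/1301 ≈ 0.00076864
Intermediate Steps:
r(t) = 4 - t
1/r(-1297) = 1/(4 - 1*(-1297)) = 1/(4 + 1297) = 1/1301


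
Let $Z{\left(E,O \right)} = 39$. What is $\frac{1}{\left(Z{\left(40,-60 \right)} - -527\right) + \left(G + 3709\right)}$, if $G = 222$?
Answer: $\frac{1}{4497} \approx 0.00022237$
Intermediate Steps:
$\frac{1}{\left(Z{\left(40,-60 \right)} - -527\right) + \left(G + 3709\right)} = \frac{1}{\left(39 - -527\right) + \left(222 + 3709\right)} = \frac{1}{\left(39 + 527\right) + 3931} = \frac{1}{566 + 3931} = \frac{1}{4497}$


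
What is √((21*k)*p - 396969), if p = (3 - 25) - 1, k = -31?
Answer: 54*I*√131 ≈ 618.06*I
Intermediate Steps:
p = -23 (p = -22 - 1 = -23)
√((21*k)*p - 396969) = √((21*(-31))*(-23) - 396969) = √(-651*(-23) - 396969) = √(14973 - 396969) = √(-381996) = 54*I*√131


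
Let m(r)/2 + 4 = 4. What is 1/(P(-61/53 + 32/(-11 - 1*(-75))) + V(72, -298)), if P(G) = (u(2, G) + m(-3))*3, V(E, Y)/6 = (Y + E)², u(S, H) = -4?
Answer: 1/306444 ≈ 3.2632e-6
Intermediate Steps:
m(r) = 0 (m(r) = -8 + 2*4 = -8 + 8 = 0)
V(E, Y) = 6*(E + Y)² (V(E, Y) = 6*(Y + E)² = 6*(E + Y)²)
P(G) = -12 (P(G) = (-4 + 0)*3 = -4*3 = -12)
1/(P(-61/53 + 32/(-11 - 1*(-75))) + V(72, -298)) = 1/(-12 + 6*(72 - 298)²) = 1/(-12 + 6*(-226)²) = 1/(-12 + 6*51076) = 1/(-12 + 306456) = 1/306444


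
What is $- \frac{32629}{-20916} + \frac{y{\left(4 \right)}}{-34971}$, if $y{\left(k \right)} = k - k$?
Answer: $\frac{32629}{20916} \approx 1.56$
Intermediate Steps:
$y{\left(k \right)} = 0$
$- \frac{32629}{-20916} + \frac{y{\left(4 \right)}}{-34971} = - \frac{32629}{-20916} + \frac{0}{-34971} = \left(-32629\right) \left(- \frac{1}{20916}\right) + 0 \left(- \frac{1}{34971}\right) = \frac{32629}{20916} + 0 = \frac{32629}{20916}$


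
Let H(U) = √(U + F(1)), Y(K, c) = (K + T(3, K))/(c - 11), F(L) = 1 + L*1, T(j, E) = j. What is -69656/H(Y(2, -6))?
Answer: -69656*√493/29 ≈ -53332.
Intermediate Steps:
F(L) = 1 + L
Y(K, c) = (3 + K)/(-11 + c) (Y(K, c) = (K + 3)/(c - 11) = (3 + K)/(-11 + c))
H(U) = √(2 + U) (H(U) = √(U + (1 + 1)) = √(U + 2) = √(2 + U))
-69656/H(Y(2, -6)) = -69656/√(2 + (3 + 2)/(-11 - 6)) = -69656/√(2 + 5/(-17)) = -69656/√(2 - 1/17*5) = -69656/√(2 - 5/17) = -69656*√493/29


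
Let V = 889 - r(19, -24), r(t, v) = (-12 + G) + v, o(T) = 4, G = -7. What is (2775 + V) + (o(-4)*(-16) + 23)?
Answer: 3666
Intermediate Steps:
r(t, v) = -19 + v (r(t, v) = (-12 - 7) + v = -19 + v)
V = 932 (V = 889 - (-19 - 24) = 889 - 1*(-43) = 889 + 43 = 932)
(2775 + V) + (o(-4)*(-16) + 23) = (2775 + 932) + (4*(-16) + 23) = 3707 + (-64 + 23) = 3707 - 41 = 3666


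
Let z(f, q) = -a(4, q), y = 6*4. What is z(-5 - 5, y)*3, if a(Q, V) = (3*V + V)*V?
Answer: -6912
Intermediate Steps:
a(Q, V) = 4*V² (a(Q, V) = (4*V)*V = 4*V²)
y = 24
z(f, q) = -4*q²
z(-5 - 5, y)*3 = -4*24²*3 = -4*576*3 = -2304*3 = -6912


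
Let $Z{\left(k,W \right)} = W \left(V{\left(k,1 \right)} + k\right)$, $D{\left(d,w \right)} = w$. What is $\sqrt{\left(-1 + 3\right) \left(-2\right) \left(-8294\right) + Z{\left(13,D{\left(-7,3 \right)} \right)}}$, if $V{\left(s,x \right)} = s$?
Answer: $\sqrt{33254} \approx 182.36$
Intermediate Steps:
$Z{\left(k,W \right)} = 2 W k$ ($Z{\left(k,W \right)} = W \left(k + k\right) = W 2 k = 2 W k$)
$\sqrt{\left(-1 + 3\right) \left(-2\right) \left(-8294\right) + Z{\left(13,D{\left(-7,3 \right)} \right)}} = \sqrt{\left(-1 + 3\right) \left(-2\right) \left(-8294\right) + 2 \cdot 3 \cdot 13} = \sqrt{2 \left(-2\right) \left(-8294\right) + 78} = \sqrt{\left(-4\right) \left(-8294\right) + 78} = \sqrt{33176 + 78} = \sqrt{33254}$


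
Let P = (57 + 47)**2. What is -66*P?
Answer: -713856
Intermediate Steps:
P = 10816 (P = 104**2 = 10816)
-66*P = -66*10816 = -713856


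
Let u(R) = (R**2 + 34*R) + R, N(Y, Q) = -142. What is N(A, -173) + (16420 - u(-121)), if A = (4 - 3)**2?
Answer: 5872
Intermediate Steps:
A = 1 (A = 1**2 = 1)
u(R) = R**2 + 35*R
N(A, -173) + (16420 - u(-121)) = -142 + (16420 - (-121)*(35 - 121)) = -142 + (16420 - (-121)*(-86)) = -142 + (16420 - 1*10406) = -142 + (16420 - 10406) = -142 + 6014 = 5872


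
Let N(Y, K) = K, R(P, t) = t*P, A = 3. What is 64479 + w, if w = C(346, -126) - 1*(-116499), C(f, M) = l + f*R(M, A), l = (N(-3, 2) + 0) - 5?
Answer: 50187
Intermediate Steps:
R(P, t) = P*t
l = -3 (l = (2 + 0) - 5 = 2 - 5 = -3)
C(f, M) = -3 + 3*M*f (C(f, M) = -3 + f*(M*3) = -3 + f*(3*M) = -3 + 3*M*f)
w = -14292 (w = (-3 + 3*(-126)*346) - 1*(-116499) = (-3 - 130788) + 116499 = -130791 + 116499 = -14292)
64479 + w = 64479 - 14292 = 50187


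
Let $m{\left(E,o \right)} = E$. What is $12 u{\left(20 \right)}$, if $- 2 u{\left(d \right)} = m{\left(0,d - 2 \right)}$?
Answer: $0$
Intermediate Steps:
$u{\left(d \right)} = 0$ ($u{\left(d \right)} = \left(- \frac{1}{2}\right) 0 = 0$)
$12 u{\left(20 \right)} = 12 \cdot 0 = 0$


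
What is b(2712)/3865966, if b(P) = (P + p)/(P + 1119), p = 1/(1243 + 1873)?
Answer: 8450593/46149567064536 ≈ 1.8311e-7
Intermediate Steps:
p = 1/3116 ≈ 0.00032092
b(P) = (1/3116 + P)/(1119 + P) (b(P) = (P + 1/3116)/(P + 1119) = (1/3116 + P)/(1119 + P))
b(2712)/3865966 = ((1/3116 + 2712)/(1119 + 2712))/3865966 = ((8450593/3116)/3831)*(1/3865966) = ((1/3831)*(8450593/3116))*(1/3865966) = (8450593/11937396)*(1/3865966) = 8450593/46149567064536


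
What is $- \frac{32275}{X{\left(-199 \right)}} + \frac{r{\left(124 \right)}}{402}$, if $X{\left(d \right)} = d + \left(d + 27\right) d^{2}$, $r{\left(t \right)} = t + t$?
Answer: $\frac{851122079}{1369125771} \approx 0.62165$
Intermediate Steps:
$r{\left(t \right)} = 2 t$
$X{\left(d \right)} = d + d^{2} \left(27 + d\right)$ ($X{\left(d \right)} = d + \left(27 + d\right) d^{2} = d + d^{2} \left(27 + d\right)$)
$- \frac{32275}{X{\left(-199 \right)}} + \frac{r{\left(124 \right)}}{402} = - \frac{32275}{\left(-199\right) \left(1 + \left(-199\right)^{2} + 27 \left(-199\right)\right)} + \frac{2 \cdot 124}{402} = - \frac{32275}{\left(-199\right) \left(1 + 39601 - 5373\right)} + 248 \cdot \frac{1}{402} = - \frac{32275}{\left(-199\right) 34229} + \frac{124}{201} = - \frac{32275}{-6811571} + \frac{124}{201} = \left(-32275\right) \left(- \frac{1}{6811571}\right) + \frac{124}{201} = \frac{32275}{6811571} + \frac{124}{201} = \frac{851122079}{1369125771}$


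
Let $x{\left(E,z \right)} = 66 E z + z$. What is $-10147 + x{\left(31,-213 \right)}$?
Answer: $-446158$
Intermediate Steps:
$x{\left(E,z \right)} = z + 66 E z$ ($x{\left(E,z \right)} = 66 E z + z = z + 66 E z$)
$-10147 + x{\left(31,-213 \right)} = -10147 - 213 \left(1 + 66 \cdot 31\right) = -10147 - 213 \left(1 + 2046\right) = -10147 - 436011 = -446158$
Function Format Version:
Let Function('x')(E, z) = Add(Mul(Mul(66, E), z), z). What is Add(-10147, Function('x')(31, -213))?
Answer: -446158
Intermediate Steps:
Function('x')(E, z) = Add(z, Mul(66, E, z)) (Function('x')(E, z) = Add(Mul(66, E, z), z) = Add(z, Mul(66, E, z)))
Add(-10147, Function('x')(31, -213)) = Add(-10147, Mul(-213, Add(1, Mul(66, 31)))) = Add(-10147, Mul(-213, Add(1, 2046))) = Add(-10147, Mul(-213, 2047)) = Add(-10147, -436011) = -446158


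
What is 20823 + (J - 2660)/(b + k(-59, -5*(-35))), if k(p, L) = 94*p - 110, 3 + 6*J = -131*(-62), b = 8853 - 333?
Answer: 357814591/17184 ≈ 20823.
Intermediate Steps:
b = 8520
J = 8119/6 (J = -½ + (-131*(-62))/6 = -½ + (⅙)*8122 = -½ + 4061/3 = 8119/6 ≈ 1353.2)
k(p, L) = -110 + 94*p
20823 + (J - 2660)/(b + k(-59, -5*(-35))) = 20823 + (8119/6 - 2660)/(8520 + (-110 + 94*(-59))) = 20823 - 7841/(6*(8520 + (-110 - 5546))) = 20823 - 7841/(6*(8520 - 5656)) = 20823 - 7841/6/2864 = 20823 - 7841/6*1/2864 = 20823 - 7841/17184 = 357814591/17184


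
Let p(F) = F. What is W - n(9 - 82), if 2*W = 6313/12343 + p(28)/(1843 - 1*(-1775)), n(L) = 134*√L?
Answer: 11593019/44656974 - 134*I*√73 ≈ 0.2596 - 1144.9*I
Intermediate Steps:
W = 11593019/44656974 (W = (6313/12343 + 28/(1843 - 1*(-1775)))/2 = (6313*(1/12343) + 28/(1843 + 1775))/2 = (6313/12343 + 28/3618)/2 = (6313/12343 + 28*(1/3618))/2 = (6313/12343 + 14/1809)/2 = (½)*(11593019/22328487) = 11593019/44656974 ≈ 0.25960)
W - n(9 - 82) = 11593019/44656974 - 134*√(9 - 82) = 11593019/44656974 - 134*√(-73) = 11593019/44656974 - 134*I*√73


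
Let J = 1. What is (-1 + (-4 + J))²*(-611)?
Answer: -9776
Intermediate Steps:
(-1 + (-4 + J))²*(-611) = (-1 + (-4 + 1))²*(-611) = (-1 - 3)²*(-611) = (-4)²*(-611) = 16*(-611) = -9776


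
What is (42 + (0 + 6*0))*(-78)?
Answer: -3276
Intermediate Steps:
(42 + (0 + 6*0))*(-78) = (42 + (0 + 0))*(-78) = (42 + 0)*(-78) = 42*(-78) = -3276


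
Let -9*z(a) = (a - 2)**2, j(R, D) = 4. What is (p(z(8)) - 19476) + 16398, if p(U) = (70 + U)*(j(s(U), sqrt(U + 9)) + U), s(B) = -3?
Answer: -3078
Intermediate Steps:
z(a) = -(-2 + a)**2/9 (z(a) = -(a - 2)**2/9 = -(-2 + a)**2/9)
p(U) = (4 + U)*(70 + U) (p(U) = (70 + U)*(4 + U) = (4 + U)*(70 + U))
(p(z(8)) - 19476) + 16398 = ((280 + (-(-2 + 8)**2/9)**2 + 74*(-(-2 + 8)**2/9)) - 19476) + 16398 = ((280 + (-1/9*6**2)**2 + 74*(-1/9*6**2)) - 19476) + 16398 = ((280 + (-1/9*36)**2 + 74*(-1/9*36)) - 19476) + 16398 = ((280 + (-4)**2 + 74*(-4)) - 19476) + 16398 = ((280 + 16 - 296) - 19476) + 16398 = (0 - 19476) + 16398 = -19476 + 16398 = -3078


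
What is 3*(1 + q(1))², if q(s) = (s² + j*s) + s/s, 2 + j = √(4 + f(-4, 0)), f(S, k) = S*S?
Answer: 63 + 12*√5 ≈ 89.833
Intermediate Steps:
f(S, k) = S²
j = -2 + 2*√5 (j = -2 + √(4 + (-4)²) = -2 + √(4 + 16) = -2 + √20 = -2 + 2*√5 ≈ 2.4721)
q(s) = 1 + s² + s*(-2 + 2*√5) (q(s) = (s² + (-2 + 2*√5)*s) + s/s = (s² + s*(-2 + 2*√5)) + 1 = 1 + s² + s*(-2 + 2*√5))
3*(1 + q(1))² = 3*(1 + (1 + 1² - 2*1*(1 - √5)))² = 3*(1 + (1 + 1 + (-2 + 2*√5)))² = 3*(1 + 2*√5)²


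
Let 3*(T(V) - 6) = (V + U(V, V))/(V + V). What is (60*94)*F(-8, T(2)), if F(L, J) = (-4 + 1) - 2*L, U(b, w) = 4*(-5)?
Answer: 73320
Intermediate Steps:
U(b, w) = -20
T(V) = 6 + (-20 + V)/(6*V) (T(V) = 6 + ((V - 20)/(V + V))/3 = 6 + ((-20 + V)/((2*V)))/3 = 6 + ((-20 + V)*(1/(2*V)))/3 = 6 + ((-20 + V)/(2*V))/3 = 6 + (-20 + V)/(6*V))
F(L, J) = -3 - 2*L
(60*94)*F(-8, T(2)) = (60*94)*(-3 - 2*(-8)) = 5640*(-3 + 16) = 5640*13 = 73320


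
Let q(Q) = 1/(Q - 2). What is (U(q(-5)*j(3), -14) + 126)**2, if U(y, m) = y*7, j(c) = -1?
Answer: 16129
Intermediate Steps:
q(Q) = 1/(-2 + Q)
U(y, m) = 7*y
(U(q(-5)*j(3), -14) + 126)**2 = (7*(-1/(-2 - 5)) + 126)**2 = (7*(-1/(-7)) + 126)**2 = (7*(-1/7*(-1)) + 126)**2 = (7*(1/7) + 126)**2 = (1 + 126)**2 = 127**2 = 16129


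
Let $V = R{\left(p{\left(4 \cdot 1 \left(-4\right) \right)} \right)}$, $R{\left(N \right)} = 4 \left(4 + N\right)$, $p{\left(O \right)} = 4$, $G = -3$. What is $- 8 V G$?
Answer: $768$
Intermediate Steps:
$R{\left(N \right)} = 16 + 4 N$
$V = 32$ ($V = 16 + 4 \cdot 4 = 16 + 16 = 32$)
$- 8 V G = \left(-8\right) 32 \left(-3\right) = \left(-256\right) \left(-3\right) = 768$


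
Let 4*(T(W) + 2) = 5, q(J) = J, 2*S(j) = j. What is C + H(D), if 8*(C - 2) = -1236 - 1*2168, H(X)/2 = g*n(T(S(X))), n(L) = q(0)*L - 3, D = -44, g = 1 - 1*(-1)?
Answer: -871/2 ≈ -435.50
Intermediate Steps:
S(j) = j/2
T(W) = -¾ (T(W) = -2 + (¼)*5 = -2 + 5/4 = -¾)
g = 2 (g = 1 + 1 = 2)
n(L) = -3 (n(L) = 0*L - 3 = 0 - 3 = -3)
H(X) = -12 (H(X) = 2*(2*(-3)) = 2*(-6) = -12)
C = -847/2 (C = 2 + (-1236 - 1*2168)/8 = 2 + (-1236 - 2168)/8 = 2 + (⅛)*(-3404) = 2 - 851/2 = -847/2 ≈ -423.50)
C + H(D) = -847/2 - 12 = -871/2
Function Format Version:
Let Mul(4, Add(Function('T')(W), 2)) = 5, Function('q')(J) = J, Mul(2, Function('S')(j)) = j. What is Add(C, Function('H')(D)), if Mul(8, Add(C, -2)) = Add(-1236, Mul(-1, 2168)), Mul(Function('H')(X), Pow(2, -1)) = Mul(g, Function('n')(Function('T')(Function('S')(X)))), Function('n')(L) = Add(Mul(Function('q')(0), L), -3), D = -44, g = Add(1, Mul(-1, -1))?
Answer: Rational(-871, 2) ≈ -435.50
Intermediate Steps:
Function('S')(j) = Mul(Rational(1, 2), j)
Function('T')(W) = Rational(-3, 4) (Function('T')(W) = Add(-2, Mul(Rational(1, 4), 5)) = Add(-2, Rational(5, 4)) = Rational(-3, 4))
g = 2 (g = Add(1, 1) = 2)
Function('n')(L) = -3 (Function('n')(L) = Add(Mul(0, L), -3) = Add(0, -3) = -3)
Function('H')(X) = -12 (Function('H')(X) = Mul(2, Mul(2, -3)) = Mul(2, -6) = -12)
C = Rational(-847, 2) (C = Add(2, Mul(Rational(1, 8), Add(-1236, Mul(-1, 2168)))) = Add(2, Mul(Rational(1, 8), Add(-1236, -2168))) = Add(2, Mul(Rational(1, 8), -3404)) = Add(2, Rational(-851, 2)) = Rational(-847, 2) ≈ -423.50)
Add(C, Function('H')(D)) = Add(Rational(-847, 2), -12) = Rational(-871, 2)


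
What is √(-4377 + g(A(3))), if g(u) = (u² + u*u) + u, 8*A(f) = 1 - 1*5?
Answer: I*√4377 ≈ 66.159*I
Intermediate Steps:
A(f) = -½ (A(f) = (1 - 1*5)/8 = (1 - 5)/8 = (⅛)*(-4) = -½)
g(u) = u + 2*u² (g(u) = (u² + u²) + u = 2*u² + u = u + 2*u²)
√(-4377 + g(A(3))) = √(-4377 - (1 + 2*(-½))/2) = √(-4377 - (1 - 1)/2) = √(-4377 - ½*0) = √(-4377 + 0) = √(-4377) = I*√4377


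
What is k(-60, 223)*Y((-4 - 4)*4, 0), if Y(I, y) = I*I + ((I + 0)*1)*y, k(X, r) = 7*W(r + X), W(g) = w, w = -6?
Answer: -43008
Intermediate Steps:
W(g) = -6
k(X, r) = -42 (k(X, r) = 7*(-6) = -42)
Y(I, y) = I² + I*y (Y(I, y) = I² + (I*1)*y = I² + I*y)
k(-60, 223)*Y((-4 - 4)*4, 0) = -42*(-4 - 4)*4*((-4 - 4)*4 + 0) = -42*(-8*4)*(-8*4 + 0) = -(-1344)*(-32 + 0) = -(-1344)*(-32) = -42*1024 = -43008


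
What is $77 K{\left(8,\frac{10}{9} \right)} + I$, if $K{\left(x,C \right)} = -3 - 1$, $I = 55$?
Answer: $-253$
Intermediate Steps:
$K{\left(x,C \right)} = -4$ ($K{\left(x,C \right)} = -3 - 1 = -4$)
$77 K{\left(8,\frac{10}{9} \right)} + I = 77 \left(-4\right) + 55 = -308 + 55 = -253$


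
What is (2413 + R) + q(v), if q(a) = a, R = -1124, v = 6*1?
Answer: 1295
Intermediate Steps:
v = 6
(2413 + R) + q(v) = (2413 - 1124) + 6 = 1289 + 6 = 1295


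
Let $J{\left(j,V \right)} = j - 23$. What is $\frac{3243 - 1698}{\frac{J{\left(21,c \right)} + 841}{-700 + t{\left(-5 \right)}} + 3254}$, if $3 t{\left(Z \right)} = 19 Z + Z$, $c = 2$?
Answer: $\frac{3399000}{7156283} \approx 0.47497$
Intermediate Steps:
$J{\left(j,V \right)} = -23 + j$ ($J{\left(j,V \right)} = j - 23 = -23 + j$)
$t{\left(Z \right)} = \frac{20 Z}{3}$ ($t{\left(Z \right)} = \frac{19 Z + Z}{3} = \frac{20 Z}{3}$)
$\frac{3243 - 1698}{\frac{J{\left(21,c \right)} + 841}{-700 + t{\left(-5 \right)}} + 3254} = \frac{3243 - 1698}{\frac{\left(-23 + 21\right) + 841}{-700 + \frac{20}{3} \left(-5\right)} + 3254} = \frac{1545}{\frac{-2 + 841}{-700 - \frac{100}{3}} + 3254} = \frac{1545}{\frac{839}{- \frac{2200}{3}} + 3254} = \frac{1545}{839 \left(- \frac{3}{2200}\right) + 3254} = \frac{1545}{- \frac{2517}{2200} + 3254} = \frac{1545}{\frac{7156283}{2200}} = 1545 \cdot \frac{2200}{7156283} = \frac{3399000}{7156283}$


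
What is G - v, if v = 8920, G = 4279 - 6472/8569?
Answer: -39775201/8569 ≈ -4641.8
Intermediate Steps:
G = 36660279/8569 (G = 4279 - 6472/8569 = 36660279/8569 ≈ 4278.2)
G - v = 36660279/8569 - 1*8920 = 36660279/8569 - 8920 = -39775201/8569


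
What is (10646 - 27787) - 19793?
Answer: -36934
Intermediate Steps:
(10646 - 27787) - 19793 = -17141 - 19793 = -36934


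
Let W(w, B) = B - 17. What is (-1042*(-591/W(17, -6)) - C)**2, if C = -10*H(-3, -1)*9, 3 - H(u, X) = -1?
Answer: 369107281764/529 ≈ 6.9775e+8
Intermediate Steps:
H(u, X) = 4 (H(u, X) = 3 - 1*(-1) = 3 + 1 = 4)
C = -360 (C = -10*4*9 = -40*9 = -360)
W(w, B) = -17 + B
(-1042*(-591/W(17, -6)) - C)**2 = (-1042*(-591/(-17 - 6)) - 1*(-360))**2 = (-1042/((-23*(-1/591))) + 360)**2 = (-1042/23/591 + 360)**2 = (-1042*591/23 + 360)**2 = (-615822/23 + 360)**2 = (-607542/23)**2 = 369107281764/529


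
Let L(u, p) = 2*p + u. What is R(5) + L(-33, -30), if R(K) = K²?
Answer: -68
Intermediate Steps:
L(u, p) = u + 2*p
R(5) + L(-33, -30) = 5² + (-33 + 2*(-30)) = 25 + (-33 - 60) = 25 - 93 = -68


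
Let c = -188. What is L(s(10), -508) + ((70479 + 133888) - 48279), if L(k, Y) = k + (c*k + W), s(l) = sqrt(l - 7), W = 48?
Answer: 156136 - 187*sqrt(3) ≈ 1.5581e+5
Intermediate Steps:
s(l) = sqrt(-7 + l)
L(k, Y) = 48 - 187*k (L(k, Y) = k + (-188*k + 48) = k + (48 - 188*k) = 48 - 187*k)
L(s(10), -508) + ((70479 + 133888) - 48279) = (48 - 187*sqrt(-7 + 10)) + ((70479 + 133888) - 48279) = (48 - 187*sqrt(3)) + (204367 - 48279) = (48 - 187*sqrt(3)) + 156088 = 156136 - 187*sqrt(3)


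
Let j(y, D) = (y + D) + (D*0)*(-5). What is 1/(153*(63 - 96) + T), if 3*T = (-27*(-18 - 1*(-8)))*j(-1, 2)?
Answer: -1/4959 ≈ -0.00020165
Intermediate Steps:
j(y, D) = D + y (j(y, D) = (D + y) + 0*(-5) = (D + y) + 0 = D + y)
T = 90 (T = ((-27*(-18 - 1*(-8)))*(2 - 1))/3 = (-27*(-18 + 8)*1)/3 = (-27*(-10)*1)/3 = (270*1)/3 = (1/3)*270 = 90)
1/(153*(63 - 96) + T) = 1/(153*(63 - 96) + 90) = 1/(153*(-33) + 90) = 1/(-5049 + 90) = 1/(-4959) = -1/4959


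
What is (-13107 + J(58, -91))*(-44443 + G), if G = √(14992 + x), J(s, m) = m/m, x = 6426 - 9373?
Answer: 582469958 - 13106*√12045 ≈ 5.8103e+8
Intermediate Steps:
x = -2947
J(s, m) = 1
G = √12045 (G = √(14992 - 2947) = √12045 ≈ 109.75)
(-13107 + J(58, -91))*(-44443 + G) = (-13107 + 1)*(-44443 + √12045) = -13106*(-44443 + √12045) = 582469958 - 13106*√12045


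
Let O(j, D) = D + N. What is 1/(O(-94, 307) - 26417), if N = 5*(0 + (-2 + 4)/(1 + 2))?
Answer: -3/78320 ≈ -3.8304e-5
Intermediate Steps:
N = 10/3 (N = 5*(0 + 2/3) = 5*(0 + 2*(⅓)) = 5*(0 + ⅔) = 5*(⅔) = 10/3 ≈ 3.3333)
O(j, D) = 10/3 + D (O(j, D) = D + 10/3 = 10/3 + D)
1/(O(-94, 307) - 26417) = 1/((10/3 + 307) - 26417) = 1/(931/3 - 26417) = 1/(-78320/3) = -3/78320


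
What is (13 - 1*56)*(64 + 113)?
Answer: -7611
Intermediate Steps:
(13 - 1*56)*(64 + 113) = (13 - 56)*177 = -43*177 = -7611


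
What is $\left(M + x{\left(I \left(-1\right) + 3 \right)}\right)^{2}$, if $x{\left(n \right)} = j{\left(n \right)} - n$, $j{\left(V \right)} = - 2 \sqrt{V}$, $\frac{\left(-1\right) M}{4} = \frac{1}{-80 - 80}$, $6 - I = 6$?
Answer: $\frac{33361}{1600} + \frac{119 \sqrt{3}}{10} \approx 41.462$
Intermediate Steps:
$I = 0$ ($I = 6 - 6 = 0$)
$M = \frac{1}{40}$ ($M = - \frac{4}{-80 - 80} = - \frac{4}{-160} = \left(-4\right) \left(- \frac{1}{160}\right) = \frac{1}{40} \approx 0.025$)
$x{\left(n \right)} = - n - 2 \sqrt{n}$ ($x{\left(n \right)} = - 2 \sqrt{n} - n = - n - 2 \sqrt{n}$)
$\left(M + x{\left(I \left(-1\right) + 3 \right)}\right)^{2} = \left(\frac{1}{40} - \left(3 + 2 \sqrt{0 \left(-1\right) + 3}\right)\right)^{2} = \left(\frac{1}{40} - \left(3 + 2 \sqrt{0 + 3}\right)\right)^{2} = \left(\frac{1}{40} - \left(3 + 2 \sqrt{3}\right)\right)^{2} = \left(- \frac{119}{40} - 2 \sqrt{3}\right)^{2}$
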